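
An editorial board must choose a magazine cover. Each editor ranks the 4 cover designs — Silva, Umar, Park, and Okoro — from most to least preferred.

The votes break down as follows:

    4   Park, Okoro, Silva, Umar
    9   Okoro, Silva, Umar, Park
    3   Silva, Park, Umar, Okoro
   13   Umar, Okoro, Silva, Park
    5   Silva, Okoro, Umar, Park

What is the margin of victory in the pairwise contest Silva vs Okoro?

18

Ballots ranking Silva above Okoro: 3+5 = 8.
Ballots ranking Okoro above Silva: 4+9+13 = 26.
Okoro wins 26–8, a margin of 18.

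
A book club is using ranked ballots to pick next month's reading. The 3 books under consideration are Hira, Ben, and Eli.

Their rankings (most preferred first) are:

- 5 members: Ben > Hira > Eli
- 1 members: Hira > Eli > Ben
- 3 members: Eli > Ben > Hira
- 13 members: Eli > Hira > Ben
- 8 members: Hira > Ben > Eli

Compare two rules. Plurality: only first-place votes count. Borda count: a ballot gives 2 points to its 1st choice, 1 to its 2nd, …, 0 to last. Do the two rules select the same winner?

Plurality first-place counts: Hira 9, Ben 5, Eli 16 → Eli.
Borda totals: Hira 36, Ben 21, Eli 33 → Hira.
The two rules disagree: plurality picks Eli, Borda picks Hira.

No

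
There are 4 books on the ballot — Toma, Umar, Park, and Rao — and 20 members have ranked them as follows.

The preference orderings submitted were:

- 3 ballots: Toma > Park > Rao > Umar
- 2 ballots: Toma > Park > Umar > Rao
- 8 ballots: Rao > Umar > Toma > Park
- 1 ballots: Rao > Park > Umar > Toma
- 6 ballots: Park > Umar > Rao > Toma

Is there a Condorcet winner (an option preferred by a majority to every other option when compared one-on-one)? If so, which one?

Head-to-head results (20 voters total):
Toma vs Umar: Umar wins 15–5.
Toma vs Park: Toma wins 13–7.
Toma vs Rao: Rao wins 15–5.
Umar vs Park: Park wins 12–8.
Umar vs Rao: Rao wins 12–8.
Park vs Rao: Park wins 11–9.
No candidate beats all others: Toma beats Park beats Umar beats Toma, a majority cycle.

No Condorcet winner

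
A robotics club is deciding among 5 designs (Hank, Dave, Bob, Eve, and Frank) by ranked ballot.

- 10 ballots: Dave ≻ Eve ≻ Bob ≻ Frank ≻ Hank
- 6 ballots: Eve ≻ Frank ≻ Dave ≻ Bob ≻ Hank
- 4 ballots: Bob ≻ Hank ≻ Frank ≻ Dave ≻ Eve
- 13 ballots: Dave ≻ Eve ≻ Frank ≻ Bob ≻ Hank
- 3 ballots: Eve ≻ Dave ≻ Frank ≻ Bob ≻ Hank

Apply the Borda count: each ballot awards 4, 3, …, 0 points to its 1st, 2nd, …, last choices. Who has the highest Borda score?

Borda scores:
  Hank: 10·0 + 6·0 + 4·3 + 13·0 + 3·0 = 12
  Dave: 10·4 + 6·2 + 4·1 + 13·4 + 3·3 = 117
  Bob: 10·2 + 6·1 + 4·4 + 13·1 + 3·1 = 58
  Eve: 10·3 + 6·4 + 4·0 + 13·3 + 3·4 = 105
  Frank: 10·1 + 6·3 + 4·2 + 13·2 + 3·2 = 68
Dave has the highest total.

Dave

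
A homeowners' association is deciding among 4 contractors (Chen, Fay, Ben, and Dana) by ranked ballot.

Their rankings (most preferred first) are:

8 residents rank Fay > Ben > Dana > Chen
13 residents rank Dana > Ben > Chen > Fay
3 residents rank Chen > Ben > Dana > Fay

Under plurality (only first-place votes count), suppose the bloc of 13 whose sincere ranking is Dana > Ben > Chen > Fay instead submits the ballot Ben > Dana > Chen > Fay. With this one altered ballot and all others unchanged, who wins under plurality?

Ben

First-place totals with the altered ballot: Chen 3, Fay 8, Ben 13, Dana 0.
The switch changes the winner from Dana to Ben.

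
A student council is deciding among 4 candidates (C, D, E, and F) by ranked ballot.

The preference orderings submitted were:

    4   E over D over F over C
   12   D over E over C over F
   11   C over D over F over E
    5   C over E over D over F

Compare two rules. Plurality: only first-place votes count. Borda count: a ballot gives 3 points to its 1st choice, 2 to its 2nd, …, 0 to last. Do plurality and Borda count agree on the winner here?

Plurality first-place counts: C 16, D 12, E 4, F 0 → C.
Borda totals: C 60, D 71, E 46, F 15 → D.
The two rules disagree: plurality picks C, Borda picks D.

No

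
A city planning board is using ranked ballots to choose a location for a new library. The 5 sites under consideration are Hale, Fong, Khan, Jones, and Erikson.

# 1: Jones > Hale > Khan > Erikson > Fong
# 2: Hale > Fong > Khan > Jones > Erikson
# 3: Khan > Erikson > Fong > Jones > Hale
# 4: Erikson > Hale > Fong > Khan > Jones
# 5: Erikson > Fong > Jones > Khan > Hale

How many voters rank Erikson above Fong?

Ballots ranking Erikson above Fong: 4.
Ballots ranking Fong above Erikson: 1.
So 4 of 5 voters prefer Erikson to Fong.

4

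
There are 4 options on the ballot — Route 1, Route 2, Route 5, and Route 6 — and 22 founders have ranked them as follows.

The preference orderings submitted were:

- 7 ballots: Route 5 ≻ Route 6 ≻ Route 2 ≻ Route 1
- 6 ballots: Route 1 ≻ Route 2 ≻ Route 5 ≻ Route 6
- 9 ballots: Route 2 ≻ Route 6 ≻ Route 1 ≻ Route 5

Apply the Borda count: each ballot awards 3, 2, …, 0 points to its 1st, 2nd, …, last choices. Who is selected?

Route 2

Borda scores:
  Route 1: 7·0 + 6·3 + 9·1 = 27
  Route 2: 7·1 + 6·2 + 9·3 = 46
  Route 5: 7·3 + 6·1 + 9·0 = 27
  Route 6: 7·2 + 6·0 + 9·2 = 32
Route 2 has the highest total.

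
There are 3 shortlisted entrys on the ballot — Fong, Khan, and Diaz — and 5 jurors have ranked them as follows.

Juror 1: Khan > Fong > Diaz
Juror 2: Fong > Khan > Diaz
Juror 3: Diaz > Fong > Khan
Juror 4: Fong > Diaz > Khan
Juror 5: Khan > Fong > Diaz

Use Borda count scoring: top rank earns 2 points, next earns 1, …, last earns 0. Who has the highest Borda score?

Borda scores:
  Fong: 1 + 2 + 1 + 2 + 1 = 7
  Khan: 2 + 1 + 0 + 0 + 2 = 5
  Diaz: 0 + 0 + 2 + 1 + 0 = 3
Fong has the highest total.

Fong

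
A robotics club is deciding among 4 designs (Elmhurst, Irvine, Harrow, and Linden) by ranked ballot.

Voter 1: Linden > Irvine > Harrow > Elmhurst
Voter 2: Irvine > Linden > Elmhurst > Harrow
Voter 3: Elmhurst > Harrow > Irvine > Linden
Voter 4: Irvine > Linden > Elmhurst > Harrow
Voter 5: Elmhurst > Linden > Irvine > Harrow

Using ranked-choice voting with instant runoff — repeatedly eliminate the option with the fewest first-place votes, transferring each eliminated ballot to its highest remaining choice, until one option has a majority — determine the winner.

Irvine

Round 1: Elmhurst 2, Irvine 2, Linden 1, Harrow 0. Harrow has the fewest and is eliminated.
Round 2: Elmhurst 2, Irvine 2, Linden 1. Linden has the fewest and is eliminated.
Round 3: Irvine 3, Elmhurst 2. Irvine has a majority.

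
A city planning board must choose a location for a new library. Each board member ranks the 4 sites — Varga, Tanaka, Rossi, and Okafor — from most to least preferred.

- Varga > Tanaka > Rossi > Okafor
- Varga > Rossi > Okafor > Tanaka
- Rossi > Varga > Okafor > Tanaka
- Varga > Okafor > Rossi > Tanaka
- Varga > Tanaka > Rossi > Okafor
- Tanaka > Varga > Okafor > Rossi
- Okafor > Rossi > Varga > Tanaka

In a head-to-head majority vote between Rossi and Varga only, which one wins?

Varga

Ballots ranking Rossi above Varga: 2.
Ballots ranking Varga above Rossi: 5.
Varga wins the head-to-head, 5–2.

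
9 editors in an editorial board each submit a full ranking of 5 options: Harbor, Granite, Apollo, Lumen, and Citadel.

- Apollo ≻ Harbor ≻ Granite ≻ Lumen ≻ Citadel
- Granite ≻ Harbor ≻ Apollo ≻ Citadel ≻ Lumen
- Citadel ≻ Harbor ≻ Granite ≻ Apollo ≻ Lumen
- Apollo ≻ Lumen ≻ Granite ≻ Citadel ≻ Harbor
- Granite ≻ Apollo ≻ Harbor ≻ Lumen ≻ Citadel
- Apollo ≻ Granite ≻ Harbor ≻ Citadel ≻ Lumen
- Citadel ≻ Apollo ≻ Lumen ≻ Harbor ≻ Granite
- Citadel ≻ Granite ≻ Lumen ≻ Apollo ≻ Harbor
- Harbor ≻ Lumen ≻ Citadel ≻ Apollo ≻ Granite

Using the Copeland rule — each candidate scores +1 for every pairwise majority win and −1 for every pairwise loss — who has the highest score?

Apollo

Pairwise results:
  Harbor vs Granite: Granite wins 5–4.
  Harbor vs Apollo: Apollo wins 6–3.
  Harbor vs Lumen: Harbor wins 6–3.
  Harbor vs Citadel: Harbor wins 5–4.
  Granite vs Apollo: Apollo wins 5–4.
  Granite vs Lumen: Granite wins 6–3.
  Granite vs Citadel: Granite wins 5–4.
  Apollo vs Lumen: Apollo wins 7–2.
  Apollo vs Citadel: Apollo wins 5–4.
  Lumen vs Citadel: Citadel wins 5–4.
Copeland scores (wins − losses):
  Harbor: 2 − 2 = 0
  Granite: 3 − 1 = 2
  Apollo: 4 − 0 = 4
  Lumen: 0 − 4 = -4
  Citadel: 1 − 3 = -2
Apollo has the best Copeland score.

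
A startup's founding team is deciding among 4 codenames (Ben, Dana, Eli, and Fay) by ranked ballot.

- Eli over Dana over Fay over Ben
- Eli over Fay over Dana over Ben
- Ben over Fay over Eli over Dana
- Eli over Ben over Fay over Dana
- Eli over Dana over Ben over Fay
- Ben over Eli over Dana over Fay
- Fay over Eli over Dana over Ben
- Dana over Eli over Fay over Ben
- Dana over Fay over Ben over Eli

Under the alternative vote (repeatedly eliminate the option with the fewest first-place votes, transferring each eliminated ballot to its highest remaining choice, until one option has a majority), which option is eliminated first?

Fay

Round 1: Eli 4, Ben 2, Dana 2, Fay 1. Fay has the fewest and is eliminated.
Round 2: Eli 5, Ben 2, Dana 2. Eli has a majority.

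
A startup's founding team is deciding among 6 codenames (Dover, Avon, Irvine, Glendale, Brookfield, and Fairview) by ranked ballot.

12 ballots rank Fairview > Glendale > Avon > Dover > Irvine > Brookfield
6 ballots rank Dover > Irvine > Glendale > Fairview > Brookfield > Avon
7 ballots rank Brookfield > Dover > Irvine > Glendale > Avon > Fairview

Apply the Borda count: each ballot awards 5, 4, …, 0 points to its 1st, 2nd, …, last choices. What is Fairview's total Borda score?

Borda scores:
  Dover: 12·2 + 6·5 + 7·4 = 82
  Avon: 12·3 + 6·0 + 7·1 = 43
  Irvine: 12·1 + 6·4 + 7·3 = 57
  Glendale: 12·4 + 6·3 + 7·2 = 80
  Brookfield: 12·0 + 6·1 + 7·5 = 41
  Fairview: 12·5 + 6·2 + 7·0 = 72

72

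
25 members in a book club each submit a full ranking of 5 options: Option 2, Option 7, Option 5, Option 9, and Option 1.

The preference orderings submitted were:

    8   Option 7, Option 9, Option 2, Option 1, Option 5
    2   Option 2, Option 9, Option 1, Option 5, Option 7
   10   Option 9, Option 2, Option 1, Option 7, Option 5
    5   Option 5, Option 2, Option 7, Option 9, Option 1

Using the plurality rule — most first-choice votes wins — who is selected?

First-place vote totals:
  Option 2: 2
  Option 7: 8
  Option 5: 5
  Option 9: 10
  Option 1: 0
Option 9 has the most first-place votes.

Option 9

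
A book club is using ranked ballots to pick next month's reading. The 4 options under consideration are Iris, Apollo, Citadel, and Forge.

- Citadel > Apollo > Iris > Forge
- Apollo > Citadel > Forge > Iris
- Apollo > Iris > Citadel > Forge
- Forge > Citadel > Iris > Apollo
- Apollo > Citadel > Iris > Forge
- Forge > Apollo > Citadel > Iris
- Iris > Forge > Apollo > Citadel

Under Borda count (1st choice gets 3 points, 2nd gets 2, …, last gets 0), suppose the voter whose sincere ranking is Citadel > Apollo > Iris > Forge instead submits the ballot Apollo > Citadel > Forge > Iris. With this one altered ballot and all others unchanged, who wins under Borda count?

Apollo

Borda totals with the altered ballot: Iris 7, Apollo 15, Citadel 10, Forge 10.
The winner is unchanged: still Apollo.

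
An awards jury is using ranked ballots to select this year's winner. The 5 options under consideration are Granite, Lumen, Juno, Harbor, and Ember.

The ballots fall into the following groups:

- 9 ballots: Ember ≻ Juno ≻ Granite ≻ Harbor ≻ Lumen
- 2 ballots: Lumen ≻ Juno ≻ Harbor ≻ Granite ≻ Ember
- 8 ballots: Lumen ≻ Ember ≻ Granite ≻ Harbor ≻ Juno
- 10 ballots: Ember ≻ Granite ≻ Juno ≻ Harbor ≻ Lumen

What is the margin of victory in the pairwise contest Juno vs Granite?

Ballots ranking Juno above Granite: 9+2 = 11.
Ballots ranking Granite above Juno: 8+10 = 18.
Granite wins 18–11, a margin of 7.

7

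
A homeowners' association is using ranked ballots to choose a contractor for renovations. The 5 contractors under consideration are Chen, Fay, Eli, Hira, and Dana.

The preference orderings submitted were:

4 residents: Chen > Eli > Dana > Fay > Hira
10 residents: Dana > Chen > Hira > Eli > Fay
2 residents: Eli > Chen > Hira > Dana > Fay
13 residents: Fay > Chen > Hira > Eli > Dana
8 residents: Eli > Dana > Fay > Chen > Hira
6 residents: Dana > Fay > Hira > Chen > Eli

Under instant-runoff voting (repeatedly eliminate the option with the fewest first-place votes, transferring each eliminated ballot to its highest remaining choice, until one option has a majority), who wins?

Eli

Round 1: Dana 16, Fay 13, Eli 10, Chen 4, Hira 0. Hira has the fewest and is eliminated.
Round 2: Dana 16, Fay 13, Eli 10, Chen 4. Chen has the fewest and is eliminated.
Round 3: Dana 16, Eli 14, Fay 13. Fay has the fewest and is eliminated.
Round 4: Eli 27, Dana 16. Eli has a majority.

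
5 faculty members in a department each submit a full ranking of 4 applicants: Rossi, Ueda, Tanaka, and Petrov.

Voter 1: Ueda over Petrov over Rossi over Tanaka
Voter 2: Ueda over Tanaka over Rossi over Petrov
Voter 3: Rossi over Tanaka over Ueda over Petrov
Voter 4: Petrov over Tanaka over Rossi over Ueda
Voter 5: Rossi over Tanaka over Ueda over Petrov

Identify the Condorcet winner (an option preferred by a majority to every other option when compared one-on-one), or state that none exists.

Rossi

Head-to-head results (5 voters total):
Rossi vs Ueda: Rossi wins 3–2.
Rossi vs Tanaka: Rossi wins 3–2.
Rossi vs Petrov: Rossi wins 3–2.
Ueda vs Tanaka: Tanaka wins 3–2.
Ueda vs Petrov: Ueda wins 4–1.
Tanaka vs Petrov: Tanaka wins 3–2.
Rossi beats each rival — Ueda (3–2), Tanaka (3–2), Petrov (3–2) — so Rossi is the Condorcet winner.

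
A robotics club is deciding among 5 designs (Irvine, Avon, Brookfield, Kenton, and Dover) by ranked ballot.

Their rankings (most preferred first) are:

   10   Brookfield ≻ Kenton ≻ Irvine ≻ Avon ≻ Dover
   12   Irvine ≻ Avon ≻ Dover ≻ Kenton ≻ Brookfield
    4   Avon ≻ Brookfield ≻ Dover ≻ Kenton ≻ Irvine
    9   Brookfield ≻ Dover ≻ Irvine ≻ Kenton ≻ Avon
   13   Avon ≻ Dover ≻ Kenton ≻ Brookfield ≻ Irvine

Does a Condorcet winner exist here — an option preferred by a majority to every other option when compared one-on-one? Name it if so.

Head-to-head results (48 voters total):
Irvine vs Avon: Irvine wins 31–17.
Irvine vs Brookfield: Brookfield wins 36–12.
Irvine vs Kenton: Kenton wins 27–21.
Irvine vs Dover: Dover wins 26–22.
Avon vs Brookfield: Avon wins 29–19.
Avon vs Kenton: Avon wins 29–19.
Avon vs Dover: Avon wins 39–9.
Brookfield vs Kenton: Kenton wins 25–23.
Brookfield vs Dover: Dover wins 25–23.
Kenton vs Dover: Dover wins 38–10.
No candidate beats all others: Irvine beats Avon beats Brookfield beats Irvine, a majority cycle.

No Condorcet winner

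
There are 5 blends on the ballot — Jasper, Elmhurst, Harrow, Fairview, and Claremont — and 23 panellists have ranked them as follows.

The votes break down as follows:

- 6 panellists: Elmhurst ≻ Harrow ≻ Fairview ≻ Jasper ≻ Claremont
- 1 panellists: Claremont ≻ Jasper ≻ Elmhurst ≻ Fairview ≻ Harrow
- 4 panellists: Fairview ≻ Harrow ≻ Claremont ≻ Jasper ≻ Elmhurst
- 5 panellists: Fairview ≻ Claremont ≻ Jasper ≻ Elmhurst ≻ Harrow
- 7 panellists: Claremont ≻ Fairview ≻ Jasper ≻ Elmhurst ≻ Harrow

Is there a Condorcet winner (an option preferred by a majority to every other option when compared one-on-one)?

Yes

Head-to-head results (23 voters total):
Jasper vs Elmhurst: Jasper wins 17–6.
Jasper vs Harrow: Jasper wins 13–10.
Jasper vs Fairview: Fairview wins 22–1.
Jasper vs Claremont: Claremont wins 17–6.
Elmhurst vs Harrow: Elmhurst wins 19–4.
Elmhurst vs Fairview: Fairview wins 16–7.
Elmhurst vs Claremont: Claremont wins 17–6.
Harrow vs Fairview: Fairview wins 17–6.
Harrow vs Claremont: Claremont wins 13–10.
Fairview vs Claremont: Fairview wins 15–8.
Fairview beats each rival — Jasper (22–1), Elmhurst (16–7), Harrow (17–6), Claremont (15–8) — so Fairview is the Condorcet winner.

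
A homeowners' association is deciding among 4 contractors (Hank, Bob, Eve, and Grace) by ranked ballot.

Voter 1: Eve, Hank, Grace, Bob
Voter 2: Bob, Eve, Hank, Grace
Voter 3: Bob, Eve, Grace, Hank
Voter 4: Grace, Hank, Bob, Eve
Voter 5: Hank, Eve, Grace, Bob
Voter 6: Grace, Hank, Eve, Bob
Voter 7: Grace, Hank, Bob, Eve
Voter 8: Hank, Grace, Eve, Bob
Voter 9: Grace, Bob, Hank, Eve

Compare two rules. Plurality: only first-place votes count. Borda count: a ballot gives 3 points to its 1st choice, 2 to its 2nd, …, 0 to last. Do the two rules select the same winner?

Yes

Plurality first-place counts: Hank 2, Bob 2, Eve 1, Grace 4 → Grace.
Borda totals: Hank 16, Bob 10, Eve 11, Grace 17 → Grace.
The two rules agree on Grace.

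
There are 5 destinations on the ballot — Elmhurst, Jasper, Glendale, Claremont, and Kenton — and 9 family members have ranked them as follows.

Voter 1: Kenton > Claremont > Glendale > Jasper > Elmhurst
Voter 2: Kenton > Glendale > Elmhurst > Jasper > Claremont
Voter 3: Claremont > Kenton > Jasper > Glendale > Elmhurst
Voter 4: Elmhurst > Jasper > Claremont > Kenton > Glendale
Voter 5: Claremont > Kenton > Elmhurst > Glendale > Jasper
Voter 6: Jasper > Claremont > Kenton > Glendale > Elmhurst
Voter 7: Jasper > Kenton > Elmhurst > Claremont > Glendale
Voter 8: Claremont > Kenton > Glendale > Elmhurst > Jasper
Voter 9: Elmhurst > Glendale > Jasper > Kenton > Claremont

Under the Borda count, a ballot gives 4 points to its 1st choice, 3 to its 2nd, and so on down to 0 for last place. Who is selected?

Borda scores:
  Elmhurst: 0 + 2 + 0 + 4 + 2 + 0 + 2 + 1 + 4 = 15
  Jasper: 1 + 1 + 2 + 3 + 0 + 4 + 4 + 0 + 2 = 17
  Glendale: 2 + 3 + 1 + 0 + 1 + 1 + 0 + 2 + 3 = 13
  Claremont: 3 + 0 + 4 + 2 + 4 + 3 + 1 + 4 + 0 = 21
  Kenton: 4 + 4 + 3 + 1 + 3 + 2 + 3 + 3 + 1 = 24
Kenton has the highest total.

Kenton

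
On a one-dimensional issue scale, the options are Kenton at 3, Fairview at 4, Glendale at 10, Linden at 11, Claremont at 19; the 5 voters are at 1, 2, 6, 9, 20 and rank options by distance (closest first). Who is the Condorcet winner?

Fairview

With single-peaked preferences on a line, the Condorcet winner is the candidate closest to the median voter.
The median voter (position 6) is closest to Fairview at 4.
Check: Fairview vs Linden — voters closer to Fairview: 3 of 5.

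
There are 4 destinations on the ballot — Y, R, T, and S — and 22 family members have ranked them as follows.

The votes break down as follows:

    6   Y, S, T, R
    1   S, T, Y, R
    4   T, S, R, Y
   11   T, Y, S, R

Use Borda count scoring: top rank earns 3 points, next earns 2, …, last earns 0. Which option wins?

Borda scores:
  Y: 6·3 + 1 + 4·0 + 11·2 = 41
  R: 6·0 + 0 + 4·1 + 11·0 = 4
  T: 6·1 + 2 + 4·3 + 11·3 = 53
  S: 6·2 + 3 + 4·2 + 11·1 = 34
T has the highest total.

T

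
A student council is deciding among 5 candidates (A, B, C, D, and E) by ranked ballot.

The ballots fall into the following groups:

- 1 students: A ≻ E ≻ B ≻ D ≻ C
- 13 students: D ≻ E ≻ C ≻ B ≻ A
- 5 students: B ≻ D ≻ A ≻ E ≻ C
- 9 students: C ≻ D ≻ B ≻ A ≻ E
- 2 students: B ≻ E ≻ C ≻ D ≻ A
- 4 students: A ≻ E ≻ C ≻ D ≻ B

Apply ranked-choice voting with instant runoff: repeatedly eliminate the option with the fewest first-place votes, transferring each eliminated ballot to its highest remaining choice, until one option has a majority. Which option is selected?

Round 1: D 13, C 9, B 7, A 5, E 0. E has the fewest and is eliminated.
Round 2: D 13, C 9, B 7, A 5. A has the fewest and is eliminated.
Round 3: C 13, D 13, B 8. B has the fewest and is eliminated.
Round 4: D 19, C 15. D has a majority.

D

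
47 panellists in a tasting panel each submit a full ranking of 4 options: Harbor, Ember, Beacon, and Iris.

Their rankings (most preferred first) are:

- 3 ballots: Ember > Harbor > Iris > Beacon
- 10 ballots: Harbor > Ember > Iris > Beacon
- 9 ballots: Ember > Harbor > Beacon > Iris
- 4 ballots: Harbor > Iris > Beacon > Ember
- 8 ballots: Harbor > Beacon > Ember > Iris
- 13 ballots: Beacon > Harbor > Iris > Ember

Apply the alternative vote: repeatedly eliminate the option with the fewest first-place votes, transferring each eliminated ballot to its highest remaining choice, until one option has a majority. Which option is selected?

Round 1: Harbor 22, Beacon 13, Ember 12, Iris 0. Iris has the fewest and is eliminated.
Round 2: Harbor 22, Beacon 13, Ember 12. Ember has the fewest and is eliminated.
Round 3: Harbor 34, Beacon 13. Harbor has a majority.

Harbor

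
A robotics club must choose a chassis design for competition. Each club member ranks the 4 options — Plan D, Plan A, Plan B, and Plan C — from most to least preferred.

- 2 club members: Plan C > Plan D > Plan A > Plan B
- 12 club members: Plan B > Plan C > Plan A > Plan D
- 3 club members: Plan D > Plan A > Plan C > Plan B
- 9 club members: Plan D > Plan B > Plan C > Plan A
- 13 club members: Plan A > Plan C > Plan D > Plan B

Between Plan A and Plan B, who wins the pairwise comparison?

Plan B

Ballots ranking Plan A above Plan B: 2+3+13 = 18.
Ballots ranking Plan B above Plan A: 12+9 = 21.
Plan B wins the head-to-head, 21–18.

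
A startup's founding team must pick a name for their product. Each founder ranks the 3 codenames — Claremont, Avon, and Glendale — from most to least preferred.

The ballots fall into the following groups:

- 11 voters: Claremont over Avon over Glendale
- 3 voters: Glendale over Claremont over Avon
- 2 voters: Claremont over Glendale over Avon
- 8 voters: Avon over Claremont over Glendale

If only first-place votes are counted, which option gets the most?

First-place vote totals:
  Claremont: 13
  Avon: 8
  Glendale: 3
Claremont has the most first-place votes.

Claremont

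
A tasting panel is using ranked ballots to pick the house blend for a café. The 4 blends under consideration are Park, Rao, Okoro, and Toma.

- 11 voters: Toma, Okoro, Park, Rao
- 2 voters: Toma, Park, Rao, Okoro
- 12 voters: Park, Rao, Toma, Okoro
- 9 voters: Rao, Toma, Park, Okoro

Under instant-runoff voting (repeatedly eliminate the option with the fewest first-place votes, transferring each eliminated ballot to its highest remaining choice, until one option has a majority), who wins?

Toma

Round 1: Toma 13, Park 12, Rao 9, Okoro 0. Okoro has the fewest and is eliminated.
Round 2: Toma 13, Park 12, Rao 9. Rao has the fewest and is eliminated.
Round 3: Toma 22, Park 12. Toma has a majority.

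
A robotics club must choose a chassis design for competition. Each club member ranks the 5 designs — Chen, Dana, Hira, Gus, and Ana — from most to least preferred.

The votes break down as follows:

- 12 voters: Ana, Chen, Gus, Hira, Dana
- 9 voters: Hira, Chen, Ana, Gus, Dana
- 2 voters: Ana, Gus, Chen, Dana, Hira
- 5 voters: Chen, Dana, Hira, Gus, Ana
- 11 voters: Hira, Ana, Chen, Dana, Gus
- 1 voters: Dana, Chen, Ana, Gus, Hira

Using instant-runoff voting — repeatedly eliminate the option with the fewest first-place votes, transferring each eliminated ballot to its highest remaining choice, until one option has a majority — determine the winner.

Round 1: Hira 20, Ana 14, Chen 5, Dana 1, Gus 0. Gus has the fewest and is eliminated.
Round 2: Hira 20, Ana 14, Chen 5, Dana 1. Dana has the fewest and is eliminated.
Round 3: Hira 20, Ana 14, Chen 6. Chen has the fewest and is eliminated.
Round 4: Hira 25, Ana 15. Hira has a majority.

Hira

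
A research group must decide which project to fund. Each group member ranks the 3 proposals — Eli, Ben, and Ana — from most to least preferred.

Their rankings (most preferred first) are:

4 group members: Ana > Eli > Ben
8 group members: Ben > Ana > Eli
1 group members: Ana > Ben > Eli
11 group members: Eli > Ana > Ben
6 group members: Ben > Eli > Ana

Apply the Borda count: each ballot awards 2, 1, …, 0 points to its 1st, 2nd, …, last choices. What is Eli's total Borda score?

32

Borda scores:
  Eli: 4·1 + 8·0 + 0 + 11·2 + 6·1 = 32
  Ben: 4·0 + 8·2 + 1 + 11·0 + 6·2 = 29
  Ana: 4·2 + 8·1 + 2 + 11·1 + 6·0 = 29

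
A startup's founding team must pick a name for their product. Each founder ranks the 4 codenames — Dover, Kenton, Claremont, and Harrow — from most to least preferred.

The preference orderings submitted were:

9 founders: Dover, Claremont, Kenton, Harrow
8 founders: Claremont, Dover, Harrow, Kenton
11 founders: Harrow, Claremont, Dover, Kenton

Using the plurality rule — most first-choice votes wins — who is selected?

First-place vote totals:
  Dover: 9
  Kenton: 0
  Claremont: 8
  Harrow: 11
Harrow has the most first-place votes.

Harrow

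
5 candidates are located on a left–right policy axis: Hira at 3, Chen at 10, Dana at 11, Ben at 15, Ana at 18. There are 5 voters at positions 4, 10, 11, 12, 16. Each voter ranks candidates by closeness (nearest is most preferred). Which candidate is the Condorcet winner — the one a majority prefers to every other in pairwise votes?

Dana

With single-peaked preferences on a line, the Condorcet winner is the candidate closest to the median voter.
The median voter (position 11) is closest to Dana at 11.
Check: Dana vs Ben — voters closer to Dana: 4 of 5.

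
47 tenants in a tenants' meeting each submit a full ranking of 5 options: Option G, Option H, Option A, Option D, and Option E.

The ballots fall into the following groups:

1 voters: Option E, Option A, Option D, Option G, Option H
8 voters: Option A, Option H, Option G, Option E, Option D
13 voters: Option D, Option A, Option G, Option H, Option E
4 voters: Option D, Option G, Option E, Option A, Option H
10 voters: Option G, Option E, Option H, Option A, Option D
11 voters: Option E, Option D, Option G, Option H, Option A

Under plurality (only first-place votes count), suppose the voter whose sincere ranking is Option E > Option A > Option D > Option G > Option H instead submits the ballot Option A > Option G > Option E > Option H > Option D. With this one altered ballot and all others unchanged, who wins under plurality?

Option D

First-place totals with the altered ballot: Option G 10, Option H 0, Option A 9, Option D 17, Option E 11.
The winner is unchanged: still Option D.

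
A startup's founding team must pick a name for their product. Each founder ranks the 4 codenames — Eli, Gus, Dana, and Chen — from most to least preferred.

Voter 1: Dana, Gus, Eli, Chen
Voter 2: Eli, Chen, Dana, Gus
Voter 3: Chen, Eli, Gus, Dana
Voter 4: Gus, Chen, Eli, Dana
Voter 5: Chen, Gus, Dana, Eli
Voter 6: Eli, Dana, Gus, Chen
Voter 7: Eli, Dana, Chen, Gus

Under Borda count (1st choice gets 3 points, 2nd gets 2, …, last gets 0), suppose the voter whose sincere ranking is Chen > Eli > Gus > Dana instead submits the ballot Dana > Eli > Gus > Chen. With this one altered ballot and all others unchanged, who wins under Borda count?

Borda totals with the altered ballot: Eli 13, Gus 9, Dana 12, Chen 8.
The winner is unchanged: still Eli.

Eli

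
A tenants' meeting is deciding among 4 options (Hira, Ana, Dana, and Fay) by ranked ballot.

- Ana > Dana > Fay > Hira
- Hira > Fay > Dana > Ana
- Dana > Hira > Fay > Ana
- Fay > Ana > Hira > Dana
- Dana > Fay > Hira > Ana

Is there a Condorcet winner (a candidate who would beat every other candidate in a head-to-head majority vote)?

Head-to-head results (5 voters total):
Hira vs Ana: Hira wins 3–2.
Hira vs Dana: Dana wins 3–2.
Hira vs Fay: Fay wins 3–2.
Ana vs Dana: Dana wins 3–2.
Ana vs Fay: Fay wins 4–1.
Dana vs Fay: Dana wins 3–2.
Dana beats each rival — Hira (3–2), Ana (3–2), Fay (3–2) — so Dana is the Condorcet winner.

Yes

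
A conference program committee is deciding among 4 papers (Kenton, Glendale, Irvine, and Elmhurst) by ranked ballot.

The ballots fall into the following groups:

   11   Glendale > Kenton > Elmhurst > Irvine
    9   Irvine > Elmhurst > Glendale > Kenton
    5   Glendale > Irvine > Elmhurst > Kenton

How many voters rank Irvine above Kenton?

14

Ballots ranking Irvine above Kenton: 9+5 = 14.
Ballots ranking Kenton above Irvine: 11.
So 14 of 25 voters prefer Irvine to Kenton.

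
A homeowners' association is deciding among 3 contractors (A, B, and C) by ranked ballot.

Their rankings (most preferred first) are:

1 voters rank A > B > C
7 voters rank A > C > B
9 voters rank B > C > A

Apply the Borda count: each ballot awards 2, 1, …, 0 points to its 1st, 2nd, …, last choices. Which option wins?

Borda scores:
  A: 2 + 7·2 + 9·0 = 16
  B: 1 + 7·0 + 9·2 = 19
  C: 0 + 7·1 + 9·1 = 16
B has the highest total.

B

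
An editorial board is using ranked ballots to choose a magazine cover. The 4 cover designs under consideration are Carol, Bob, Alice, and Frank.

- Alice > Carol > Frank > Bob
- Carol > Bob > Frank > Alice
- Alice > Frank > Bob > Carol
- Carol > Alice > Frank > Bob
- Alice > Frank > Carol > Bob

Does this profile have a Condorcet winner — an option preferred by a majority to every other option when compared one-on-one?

Head-to-head results (5 voters total):
Carol vs Bob: Carol wins 4–1.
Carol vs Alice: Alice wins 3–2.
Carol vs Frank: Carol wins 3–2.
Bob vs Alice: Alice wins 4–1.
Bob vs Frank: Frank wins 4–1.
Alice vs Frank: Alice wins 4–1.
Alice beats each rival — Carol (3–2), Bob (4–1), Frank (4–1) — so Alice is the Condorcet winner.

Yes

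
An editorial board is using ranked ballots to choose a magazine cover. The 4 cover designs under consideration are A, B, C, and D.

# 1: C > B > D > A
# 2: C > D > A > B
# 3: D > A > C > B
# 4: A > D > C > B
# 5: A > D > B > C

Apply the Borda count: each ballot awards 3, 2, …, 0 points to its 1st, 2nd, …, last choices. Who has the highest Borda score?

D

Borda scores:
  A: 0 + 1 + 2 + 3 + 3 = 9
  B: 2 + 0 + 0 + 0 + 1 = 3
  C: 3 + 3 + 1 + 1 + 0 = 8
  D: 1 + 2 + 3 + 2 + 2 = 10
D has the highest total.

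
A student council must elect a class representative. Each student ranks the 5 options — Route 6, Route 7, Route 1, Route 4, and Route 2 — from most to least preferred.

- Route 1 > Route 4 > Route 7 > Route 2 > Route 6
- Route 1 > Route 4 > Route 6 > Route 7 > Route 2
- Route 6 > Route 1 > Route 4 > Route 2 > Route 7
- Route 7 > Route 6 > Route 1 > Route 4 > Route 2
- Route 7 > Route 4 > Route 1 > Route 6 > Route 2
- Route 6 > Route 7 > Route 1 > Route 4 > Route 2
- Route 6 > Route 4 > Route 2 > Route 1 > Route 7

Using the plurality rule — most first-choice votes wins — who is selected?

Route 6

First-place vote totals:
  Route 6: 3
  Route 7: 2
  Route 1: 2
  Route 4: 0
  Route 2: 0
Route 6 has the most first-place votes.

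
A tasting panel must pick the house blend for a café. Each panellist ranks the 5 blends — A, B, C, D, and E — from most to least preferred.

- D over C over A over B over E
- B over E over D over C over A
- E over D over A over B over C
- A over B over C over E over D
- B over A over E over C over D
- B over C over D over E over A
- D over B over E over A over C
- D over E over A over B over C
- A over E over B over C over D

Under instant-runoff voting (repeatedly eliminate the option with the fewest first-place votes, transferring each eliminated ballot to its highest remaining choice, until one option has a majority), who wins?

B

Round 1: B 3, D 3, A 2, E 1, C 0. C has the fewest and is eliminated.
Round 2: B 3, D 3, A 2, E 1. E has the fewest and is eliminated.
Round 3: D 4, B 3, A 2. A has the fewest and is eliminated.
Round 4: B 5, D 4. B has a majority.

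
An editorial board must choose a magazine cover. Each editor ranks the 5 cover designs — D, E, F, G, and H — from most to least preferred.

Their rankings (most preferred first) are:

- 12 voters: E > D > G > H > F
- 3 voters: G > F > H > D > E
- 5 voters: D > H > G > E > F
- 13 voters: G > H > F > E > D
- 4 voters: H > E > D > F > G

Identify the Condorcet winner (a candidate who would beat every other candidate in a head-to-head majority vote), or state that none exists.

No Condorcet winner

Head-to-head results (37 voters total):
D vs E: E wins 29–8.
D vs F: D wins 21–16.
D vs G: D wins 21–16.
D vs H: H wins 20–17.
E vs F: E wins 21–16.
E vs G: G wins 21–16.
E vs H: H wins 25–12.
F vs G: G wins 33–4.
F vs H: H wins 34–3.
G vs H: G wins 28–9.
No candidate beats all others: D beats G beats E beats D, a majority cycle.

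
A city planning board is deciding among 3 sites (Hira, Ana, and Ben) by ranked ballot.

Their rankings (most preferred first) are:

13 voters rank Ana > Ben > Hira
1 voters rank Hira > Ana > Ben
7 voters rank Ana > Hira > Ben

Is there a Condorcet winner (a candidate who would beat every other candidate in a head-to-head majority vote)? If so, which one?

Head-to-head results (21 voters total):
Hira vs Ana: Ana wins 20–1.
Hira vs Ben: Ben wins 13–8.
Ana vs Ben: Ana wins 21–0.
Ana beats each rival — Hira (20–1), Ben (21–0) — so Ana is the Condorcet winner.

Ana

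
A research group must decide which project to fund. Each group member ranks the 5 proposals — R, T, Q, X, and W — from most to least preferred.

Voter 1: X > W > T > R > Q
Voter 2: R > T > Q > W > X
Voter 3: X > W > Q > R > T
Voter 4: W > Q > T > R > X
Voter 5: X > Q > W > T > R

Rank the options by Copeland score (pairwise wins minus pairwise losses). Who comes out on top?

X

Pairwise results:
  R vs T: T wins 3–2.
  R vs Q: Q wins 3–2.
  R vs X: X wins 3–2.
  R vs W: W wins 4–1.
  T vs Q: Q wins 3–2.
  T vs X: X wins 3–2.
  T vs W: W wins 4–1.
  Q vs X: X wins 3–2.
  Q vs W: W wins 3–2.
  X vs W: X wins 3–2.
Copeland scores (wins − losses):
  R: 0 − 4 = -4
  T: 1 − 3 = -2
  Q: 2 − 2 = 0
  X: 4 − 0 = 4
  W: 3 − 1 = 2
X has the best Copeland score.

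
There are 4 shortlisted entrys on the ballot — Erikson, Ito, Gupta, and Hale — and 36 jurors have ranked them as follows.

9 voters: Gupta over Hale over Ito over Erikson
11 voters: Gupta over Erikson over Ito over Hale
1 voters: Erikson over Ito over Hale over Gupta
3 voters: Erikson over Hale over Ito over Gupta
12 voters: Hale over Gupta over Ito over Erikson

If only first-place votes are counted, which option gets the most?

First-place vote totals:
  Erikson: 4
  Ito: 0
  Gupta: 20
  Hale: 12
Gupta has the most first-place votes.

Gupta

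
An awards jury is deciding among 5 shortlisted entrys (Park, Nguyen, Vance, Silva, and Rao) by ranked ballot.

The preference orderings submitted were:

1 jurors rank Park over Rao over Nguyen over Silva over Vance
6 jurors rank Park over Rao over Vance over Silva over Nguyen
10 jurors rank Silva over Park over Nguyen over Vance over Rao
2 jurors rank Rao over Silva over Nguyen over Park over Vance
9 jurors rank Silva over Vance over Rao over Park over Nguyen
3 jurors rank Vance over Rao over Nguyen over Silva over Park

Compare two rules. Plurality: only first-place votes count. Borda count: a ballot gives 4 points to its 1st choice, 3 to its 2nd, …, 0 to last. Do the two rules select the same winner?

Yes

Plurality first-place counts: Park 7, Nguyen 0, Vance 3, Silva 19, Rao 2 → Silva.
Borda totals: Park 69, Nguyen 32, Vance 61, Silva 92, Rao 56 → Silva.
The two rules agree on Silva.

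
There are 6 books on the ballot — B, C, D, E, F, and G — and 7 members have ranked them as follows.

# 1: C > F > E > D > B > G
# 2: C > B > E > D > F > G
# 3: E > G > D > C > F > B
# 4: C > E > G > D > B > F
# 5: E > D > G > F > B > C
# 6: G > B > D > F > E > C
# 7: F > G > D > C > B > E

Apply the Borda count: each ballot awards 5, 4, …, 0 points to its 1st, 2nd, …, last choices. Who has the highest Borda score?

Borda scores:
  B: 1 + 4 + 0 + 1 + 1 + 4 + 1 = 12
  C: 5 + 5 + 2 + 5 + 0 + 0 + 2 = 19
  D: 2 + 2 + 3 + 2 + 4 + 3 + 3 = 19
  E: 3 + 3 + 5 + 4 + 5 + 1 + 0 = 21
  F: 4 + 1 + 1 + 0 + 2 + 2 + 5 = 15
  G: 0 + 0 + 4 + 3 + 3 + 5 + 4 = 19
E has the highest total.

E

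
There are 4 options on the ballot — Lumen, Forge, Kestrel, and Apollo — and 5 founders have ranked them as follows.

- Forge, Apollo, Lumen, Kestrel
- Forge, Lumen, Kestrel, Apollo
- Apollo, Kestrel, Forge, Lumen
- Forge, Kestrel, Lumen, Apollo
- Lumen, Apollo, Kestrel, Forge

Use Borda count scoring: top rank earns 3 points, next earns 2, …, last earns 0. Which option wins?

Forge

Borda scores:
  Lumen: 1 + 2 + 0 + 1 + 3 = 7
  Forge: 3 + 3 + 1 + 3 + 0 = 10
  Kestrel: 0 + 1 + 2 + 2 + 1 = 6
  Apollo: 2 + 0 + 3 + 0 + 2 = 7
Forge has the highest total.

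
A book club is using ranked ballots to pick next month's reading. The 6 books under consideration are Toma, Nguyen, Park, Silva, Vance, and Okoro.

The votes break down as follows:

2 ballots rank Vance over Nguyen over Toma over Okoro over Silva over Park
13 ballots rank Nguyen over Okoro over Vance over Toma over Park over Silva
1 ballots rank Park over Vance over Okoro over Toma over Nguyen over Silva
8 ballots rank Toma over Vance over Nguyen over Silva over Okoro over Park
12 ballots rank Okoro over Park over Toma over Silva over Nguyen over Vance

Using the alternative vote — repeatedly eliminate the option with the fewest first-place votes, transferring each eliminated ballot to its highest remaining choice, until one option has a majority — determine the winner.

Round 1: Nguyen 13, Okoro 12, Toma 8, Vance 2, Park 1, Silva 0. Silva has the fewest and is eliminated.
Round 2: Nguyen 13, Okoro 12, Toma 8, Vance 2, Park 1. Park has the fewest and is eliminated.
Round 3: Nguyen 13, Okoro 12, Toma 8, Vance 3. Vance has the fewest and is eliminated.
Round 4: Nguyen 15, Okoro 13, Toma 8. Toma has the fewest and is eliminated.
Round 5: Nguyen 23, Okoro 13. Nguyen has a majority.

Nguyen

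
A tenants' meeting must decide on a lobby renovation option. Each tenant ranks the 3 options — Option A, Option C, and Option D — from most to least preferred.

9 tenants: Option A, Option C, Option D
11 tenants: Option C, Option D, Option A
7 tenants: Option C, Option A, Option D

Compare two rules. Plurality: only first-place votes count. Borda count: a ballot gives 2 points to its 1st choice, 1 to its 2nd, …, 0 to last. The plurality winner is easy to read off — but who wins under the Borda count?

Plurality first-place counts: Option A 9, Option C 18, Option D 0 → Option C.
Borda totals: Option A 25, Option C 45, Option D 11 → Option C.

Option C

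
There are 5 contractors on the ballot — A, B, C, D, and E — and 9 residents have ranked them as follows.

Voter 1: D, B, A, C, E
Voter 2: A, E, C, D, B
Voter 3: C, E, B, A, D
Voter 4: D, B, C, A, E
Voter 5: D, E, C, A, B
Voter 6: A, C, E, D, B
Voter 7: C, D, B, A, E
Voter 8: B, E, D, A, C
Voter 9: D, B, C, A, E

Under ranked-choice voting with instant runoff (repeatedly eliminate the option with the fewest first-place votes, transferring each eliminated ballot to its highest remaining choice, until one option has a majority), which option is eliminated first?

E

Round 1: D 4, A 2, C 2, B 1, E 0. E has the fewest and is eliminated.
Round 2: D 4, A 2, C 2, B 1. B has the fewest and is eliminated.
Round 3: D 5, A 2, C 2. D has a majority.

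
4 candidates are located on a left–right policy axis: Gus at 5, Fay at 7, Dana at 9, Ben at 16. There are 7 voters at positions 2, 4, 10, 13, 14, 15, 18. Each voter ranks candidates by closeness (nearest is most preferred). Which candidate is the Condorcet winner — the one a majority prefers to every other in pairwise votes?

With single-peaked preferences on a line, the Condorcet winner is the candidate closest to the median voter.
The median voter (position 13) is closest to Ben at 16.
Check: Ben vs Fay — voters closer to Ben: 4 of 7.

Ben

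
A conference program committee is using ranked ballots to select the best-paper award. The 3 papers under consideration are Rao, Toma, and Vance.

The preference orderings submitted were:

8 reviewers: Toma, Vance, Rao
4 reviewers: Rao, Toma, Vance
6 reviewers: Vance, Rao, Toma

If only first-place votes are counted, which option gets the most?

First-place vote totals:
  Rao: 4
  Toma: 8
  Vance: 6
Toma has the most first-place votes.

Toma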